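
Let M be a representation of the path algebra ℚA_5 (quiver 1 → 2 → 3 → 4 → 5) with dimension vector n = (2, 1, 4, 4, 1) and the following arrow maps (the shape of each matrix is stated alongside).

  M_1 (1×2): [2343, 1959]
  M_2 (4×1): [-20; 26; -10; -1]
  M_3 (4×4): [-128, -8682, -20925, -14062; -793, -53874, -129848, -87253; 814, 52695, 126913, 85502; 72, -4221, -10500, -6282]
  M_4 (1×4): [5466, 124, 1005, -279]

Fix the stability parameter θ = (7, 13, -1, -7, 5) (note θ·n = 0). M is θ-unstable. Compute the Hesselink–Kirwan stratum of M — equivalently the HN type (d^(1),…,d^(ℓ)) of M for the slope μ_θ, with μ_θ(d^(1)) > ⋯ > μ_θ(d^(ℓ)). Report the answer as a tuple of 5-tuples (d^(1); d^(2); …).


Interval decomposition of M: I[1,1], I[1,5], I[3,3], I[3,4]^2, I[4,4].
HN type (ℓ=6): μ^(1)=7; μ^(2)=5; μ^(3)=3; μ^(4)=-1; μ^(5)=-4; μ^(6)=-7

((1, 0, 0, 0, 0); (0, 0, 0, 0, 1); (1, 1, 1, 1, 0); (0, 0, 1, 0, 0); (0, 0, 2, 2, 0); (0, 0, 0, 1, 0))


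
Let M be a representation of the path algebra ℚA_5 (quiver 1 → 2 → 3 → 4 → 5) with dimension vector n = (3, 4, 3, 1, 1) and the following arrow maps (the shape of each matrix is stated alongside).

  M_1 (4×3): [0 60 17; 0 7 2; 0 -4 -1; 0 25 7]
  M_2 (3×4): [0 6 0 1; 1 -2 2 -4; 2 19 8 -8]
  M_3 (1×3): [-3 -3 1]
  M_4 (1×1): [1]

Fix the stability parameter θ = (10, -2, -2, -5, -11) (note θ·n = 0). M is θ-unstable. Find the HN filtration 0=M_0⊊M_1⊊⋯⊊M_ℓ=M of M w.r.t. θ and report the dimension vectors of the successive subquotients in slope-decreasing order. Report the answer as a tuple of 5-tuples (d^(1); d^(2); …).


Via rank(M_{q-1}∘⋯∘M_p): M ≅ I[1,1], I[1,3], I[1,5], I[2,2], I[2,3].
μ_θ-semistable layers: μ^(1)=10; μ^(2)=2; μ^(3)=-2

((1, 0, 0, 0, 0); (1, 1, 1, 0, 0); (1, 3, 2, 1, 1))


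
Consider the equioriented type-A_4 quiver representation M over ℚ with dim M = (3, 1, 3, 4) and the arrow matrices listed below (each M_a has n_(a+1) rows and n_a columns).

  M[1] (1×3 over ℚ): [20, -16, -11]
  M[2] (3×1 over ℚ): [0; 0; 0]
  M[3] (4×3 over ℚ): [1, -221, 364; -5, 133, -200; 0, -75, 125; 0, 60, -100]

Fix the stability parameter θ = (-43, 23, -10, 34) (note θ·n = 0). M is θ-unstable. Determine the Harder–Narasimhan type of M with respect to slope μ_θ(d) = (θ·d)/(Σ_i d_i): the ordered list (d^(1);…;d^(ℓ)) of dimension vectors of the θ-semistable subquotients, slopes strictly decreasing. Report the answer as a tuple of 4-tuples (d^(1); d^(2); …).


Via rank(M_{q-1}∘⋯∘M_p): M ≅ I[1,1]^2, I[1,2], I[3,3], I[3,4]^2, I[4,4]^2.
μ_θ-semistable layers: μ^(1)=34; μ^(2)=23; μ^(3)=-10; μ^(4)=-43

((0, 0, 0, 4); (0, 1, 0, 0); (0, 0, 3, 0); (3, 0, 0, 0))


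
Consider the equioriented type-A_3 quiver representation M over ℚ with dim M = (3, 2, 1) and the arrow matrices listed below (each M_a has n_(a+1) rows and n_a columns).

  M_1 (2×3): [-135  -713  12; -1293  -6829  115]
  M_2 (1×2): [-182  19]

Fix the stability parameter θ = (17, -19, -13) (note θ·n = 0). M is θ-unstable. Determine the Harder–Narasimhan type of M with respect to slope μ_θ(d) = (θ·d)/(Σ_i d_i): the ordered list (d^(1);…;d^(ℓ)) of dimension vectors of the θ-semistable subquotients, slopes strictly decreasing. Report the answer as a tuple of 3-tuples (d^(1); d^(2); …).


Interval decomposition of M: I[1,1], I[1,2], I[1,3].
HN type (ℓ=3): μ^(1)=17; μ^(2)=-1; μ^(3)=-5

((1, 0, 0); (1, 1, 0); (1, 1, 1))


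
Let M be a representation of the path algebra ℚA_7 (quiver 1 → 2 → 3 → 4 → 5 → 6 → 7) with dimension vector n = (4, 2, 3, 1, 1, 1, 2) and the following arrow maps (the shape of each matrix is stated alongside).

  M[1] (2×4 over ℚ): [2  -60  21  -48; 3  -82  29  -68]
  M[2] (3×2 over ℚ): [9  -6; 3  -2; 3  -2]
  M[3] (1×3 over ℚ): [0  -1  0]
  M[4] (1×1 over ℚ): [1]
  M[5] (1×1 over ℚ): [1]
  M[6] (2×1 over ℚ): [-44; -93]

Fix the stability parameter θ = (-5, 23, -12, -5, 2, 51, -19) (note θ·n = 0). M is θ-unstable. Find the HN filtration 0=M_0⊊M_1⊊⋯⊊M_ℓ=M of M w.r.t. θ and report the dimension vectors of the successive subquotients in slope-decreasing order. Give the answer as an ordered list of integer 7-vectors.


Interval decomposition of M: I[1,1]^2, I[1,2], I[1,7], I[3,3]^2, I[7,7].
HN type (ℓ=6): μ^(1)=23; μ^(2)=16; μ^(3)=2; μ^(4)=-5; μ^(5)=-12; μ^(6)=-19

((0, 1, 0, 0, 0, 0, 0); (0, 0, 0, 0, 0, 1, 1); (0, 1, 1, 1, 1, 0, 0); (4, 0, 0, 0, 0, 0, 0); (0, 0, 2, 0, 0, 0, 0); (0, 0, 0, 0, 0, 0, 1))


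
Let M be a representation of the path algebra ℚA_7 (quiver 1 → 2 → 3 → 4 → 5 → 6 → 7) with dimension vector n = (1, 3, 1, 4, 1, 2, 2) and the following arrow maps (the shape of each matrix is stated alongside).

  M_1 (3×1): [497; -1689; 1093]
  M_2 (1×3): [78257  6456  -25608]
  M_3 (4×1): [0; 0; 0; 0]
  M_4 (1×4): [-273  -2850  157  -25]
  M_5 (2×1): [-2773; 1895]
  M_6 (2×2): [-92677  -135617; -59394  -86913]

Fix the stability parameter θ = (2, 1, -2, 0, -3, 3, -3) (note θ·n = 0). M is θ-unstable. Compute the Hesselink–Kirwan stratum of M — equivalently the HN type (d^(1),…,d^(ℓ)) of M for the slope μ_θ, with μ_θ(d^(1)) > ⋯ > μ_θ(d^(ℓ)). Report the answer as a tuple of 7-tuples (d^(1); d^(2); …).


Via rank(M_{q-1}∘⋯∘M_p): M ≅ I[1,3], I[2,2]^2, I[4,4]^3, I[4,7], I[6,7].
μ_θ-semistable layers: μ^(1)=1; μ^(2)=1/3; μ^(3)=0; μ^(4)=-3/2

((0, 2, 0, 0, 0, 0, 0); (1, 1, 1, 0, 0, 0, 0); (0, 0, 0, 3, 0, 2, 2); (0, 0, 0, 1, 1, 0, 0))


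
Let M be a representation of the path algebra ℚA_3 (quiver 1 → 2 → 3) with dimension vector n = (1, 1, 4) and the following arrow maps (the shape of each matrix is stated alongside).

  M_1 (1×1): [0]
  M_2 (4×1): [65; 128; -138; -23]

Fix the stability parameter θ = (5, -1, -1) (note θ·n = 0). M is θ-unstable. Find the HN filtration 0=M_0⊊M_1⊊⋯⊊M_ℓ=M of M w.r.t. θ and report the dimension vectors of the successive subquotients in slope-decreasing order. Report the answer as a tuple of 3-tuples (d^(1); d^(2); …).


Barcode: M ≅ I[1,1], I[2,3], I[3,3]^3. HN layers by μ_θ (2 steps, strictly decreasing):
  μ^(1)=5; μ^(2)=-1

((1, 0, 0); (0, 1, 4))


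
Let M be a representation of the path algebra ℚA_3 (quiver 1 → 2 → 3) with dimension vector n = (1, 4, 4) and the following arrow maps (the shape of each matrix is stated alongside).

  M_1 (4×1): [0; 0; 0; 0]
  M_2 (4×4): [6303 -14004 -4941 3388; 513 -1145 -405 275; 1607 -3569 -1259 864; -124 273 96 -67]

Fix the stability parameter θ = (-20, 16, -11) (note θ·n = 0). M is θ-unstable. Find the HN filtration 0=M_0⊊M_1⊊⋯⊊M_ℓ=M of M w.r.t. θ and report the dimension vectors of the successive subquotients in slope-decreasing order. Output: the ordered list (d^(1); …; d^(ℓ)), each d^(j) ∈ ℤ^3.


Barcode: M ≅ I[1,1], I[2,3]^4. HN layers by μ_θ (2 steps, strictly decreasing):
  μ^(1)=5/2; μ^(2)=-20

((0, 4, 4); (1, 0, 0))


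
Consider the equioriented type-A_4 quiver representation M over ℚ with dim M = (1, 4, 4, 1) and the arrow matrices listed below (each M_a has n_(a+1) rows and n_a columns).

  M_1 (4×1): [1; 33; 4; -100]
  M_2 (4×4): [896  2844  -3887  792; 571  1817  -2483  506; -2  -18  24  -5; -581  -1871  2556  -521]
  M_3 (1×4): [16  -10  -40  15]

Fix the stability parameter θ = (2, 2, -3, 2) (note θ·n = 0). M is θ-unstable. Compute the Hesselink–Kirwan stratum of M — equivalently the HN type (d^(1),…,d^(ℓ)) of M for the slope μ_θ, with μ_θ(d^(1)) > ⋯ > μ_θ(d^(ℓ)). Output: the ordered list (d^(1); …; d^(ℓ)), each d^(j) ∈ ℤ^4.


Barcode: M ≅ I[1,2], I[2,3]^2, I[2,4], I[3,3]. HN layers by μ_θ (3 steps, strictly decreasing):
  μ^(1)=2; μ^(2)=-1/2; μ^(3)=-3

((1, 1, 0, 1); (0, 3, 3, 0); (0, 0, 1, 0))


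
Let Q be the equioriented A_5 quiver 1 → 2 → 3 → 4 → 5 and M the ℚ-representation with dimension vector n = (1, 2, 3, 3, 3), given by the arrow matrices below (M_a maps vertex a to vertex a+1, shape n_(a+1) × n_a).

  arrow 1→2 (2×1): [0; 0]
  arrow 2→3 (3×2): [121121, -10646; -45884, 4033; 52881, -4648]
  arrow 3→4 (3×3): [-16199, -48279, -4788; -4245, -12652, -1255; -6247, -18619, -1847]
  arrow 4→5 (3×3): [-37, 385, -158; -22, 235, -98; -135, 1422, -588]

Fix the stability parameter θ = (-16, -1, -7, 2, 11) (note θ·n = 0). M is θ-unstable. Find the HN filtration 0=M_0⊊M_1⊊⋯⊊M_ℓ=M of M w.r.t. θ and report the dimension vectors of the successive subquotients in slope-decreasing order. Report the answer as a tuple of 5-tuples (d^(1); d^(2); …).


Barcode: M ≅ I[1,1], I[2,4], I[2,5], I[3,5], I[5,5]. HN layers by μ_θ (5 steps, strictly decreasing):
  μ^(1)=11; μ^(2)=2; μ^(3)=-4; μ^(4)=-7; μ^(5)=-16

((0, 0, 0, 0, 3); (0, 0, 0, 3, 0); (0, 2, 2, 0, 0); (0, 0, 1, 0, 0); (1, 0, 0, 0, 0))


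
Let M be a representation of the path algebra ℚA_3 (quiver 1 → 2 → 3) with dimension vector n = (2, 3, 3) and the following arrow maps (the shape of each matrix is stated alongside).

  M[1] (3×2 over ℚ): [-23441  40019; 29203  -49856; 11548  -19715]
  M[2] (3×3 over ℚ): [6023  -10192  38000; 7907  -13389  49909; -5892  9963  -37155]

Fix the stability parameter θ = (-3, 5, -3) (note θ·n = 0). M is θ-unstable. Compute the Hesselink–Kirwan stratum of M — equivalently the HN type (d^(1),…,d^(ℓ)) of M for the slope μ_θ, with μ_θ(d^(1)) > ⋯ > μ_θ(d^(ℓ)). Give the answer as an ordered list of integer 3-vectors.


Barcode: M ≅ I[1,2], I[1,3], I[2,3], I[3,3]. HN layers by μ_θ (3 steps, strictly decreasing):
  μ^(1)=5; μ^(2)=1; μ^(3)=-3

((0, 1, 0); (0, 2, 2); (2, 0, 1))


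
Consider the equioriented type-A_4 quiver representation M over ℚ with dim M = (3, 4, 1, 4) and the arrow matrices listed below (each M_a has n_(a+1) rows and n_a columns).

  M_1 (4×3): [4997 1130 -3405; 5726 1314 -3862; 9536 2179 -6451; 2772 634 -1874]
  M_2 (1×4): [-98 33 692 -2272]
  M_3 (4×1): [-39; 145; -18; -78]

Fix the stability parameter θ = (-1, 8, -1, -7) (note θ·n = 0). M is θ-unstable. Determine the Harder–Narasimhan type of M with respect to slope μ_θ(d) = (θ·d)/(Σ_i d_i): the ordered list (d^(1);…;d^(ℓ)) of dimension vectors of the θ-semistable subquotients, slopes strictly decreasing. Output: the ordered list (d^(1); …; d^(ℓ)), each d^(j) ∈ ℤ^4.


Interval decomposition of M: I[1,2]^2, I[1,4], I[2,2], I[4,4]^3.
HN type (ℓ=4): μ^(1)=8; μ^(2)=0; μ^(3)=-1; μ^(4)=-7

((0, 3, 0, 0); (0, 1, 1, 1); (3, 0, 0, 0); (0, 0, 0, 3))


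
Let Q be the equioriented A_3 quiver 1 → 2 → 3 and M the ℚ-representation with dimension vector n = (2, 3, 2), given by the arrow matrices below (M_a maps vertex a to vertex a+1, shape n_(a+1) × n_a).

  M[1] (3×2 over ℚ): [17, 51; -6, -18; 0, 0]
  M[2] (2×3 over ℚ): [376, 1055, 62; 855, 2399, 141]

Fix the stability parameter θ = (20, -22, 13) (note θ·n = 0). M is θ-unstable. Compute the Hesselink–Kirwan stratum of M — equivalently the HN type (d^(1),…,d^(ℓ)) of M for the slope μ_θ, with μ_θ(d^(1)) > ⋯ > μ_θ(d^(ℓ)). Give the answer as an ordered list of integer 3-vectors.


Barcode: M ≅ I[1,1], I[1,3], I[2,2], I[2,3]. HN layers by μ_θ (4 steps, strictly decreasing):
  μ^(1)=20; μ^(2)=13; μ^(3)=-1; μ^(4)=-22

((1, 0, 0); (0, 0, 2); (1, 1, 0); (0, 2, 0))


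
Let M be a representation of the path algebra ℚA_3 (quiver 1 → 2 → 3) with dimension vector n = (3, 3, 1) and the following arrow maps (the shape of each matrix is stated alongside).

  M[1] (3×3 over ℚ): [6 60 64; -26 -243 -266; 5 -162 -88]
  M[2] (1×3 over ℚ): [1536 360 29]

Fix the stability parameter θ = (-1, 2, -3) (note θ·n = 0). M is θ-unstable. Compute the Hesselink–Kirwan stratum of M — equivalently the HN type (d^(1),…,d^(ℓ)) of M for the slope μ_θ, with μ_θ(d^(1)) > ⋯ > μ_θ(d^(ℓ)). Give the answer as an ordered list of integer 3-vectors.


Via rank(M_{q-1}∘⋯∘M_p): M ≅ I[1,1], I[1,2], I[1,3], I[2,2].
μ_θ-semistable layers: μ^(1)=2; μ^(2)=-1/2; μ^(3)=-1

((0, 2, 0); (0, 1, 1); (3, 0, 0))


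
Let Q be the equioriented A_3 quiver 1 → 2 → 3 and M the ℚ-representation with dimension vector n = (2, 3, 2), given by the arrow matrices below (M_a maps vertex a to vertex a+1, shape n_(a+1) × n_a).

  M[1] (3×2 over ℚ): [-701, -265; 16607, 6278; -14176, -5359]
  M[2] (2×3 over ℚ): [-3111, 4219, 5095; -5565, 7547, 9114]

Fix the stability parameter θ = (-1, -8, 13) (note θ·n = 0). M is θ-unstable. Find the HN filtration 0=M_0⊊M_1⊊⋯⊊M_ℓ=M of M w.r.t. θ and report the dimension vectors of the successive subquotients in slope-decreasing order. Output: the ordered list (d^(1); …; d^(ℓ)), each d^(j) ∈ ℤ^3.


Interval decomposition of M: I[1,2], I[1,3], I[2,3].
HN type (ℓ=3): μ^(1)=13; μ^(2)=-9/2; μ^(3)=-8

((0, 0, 2); (2, 2, 0); (0, 1, 0))


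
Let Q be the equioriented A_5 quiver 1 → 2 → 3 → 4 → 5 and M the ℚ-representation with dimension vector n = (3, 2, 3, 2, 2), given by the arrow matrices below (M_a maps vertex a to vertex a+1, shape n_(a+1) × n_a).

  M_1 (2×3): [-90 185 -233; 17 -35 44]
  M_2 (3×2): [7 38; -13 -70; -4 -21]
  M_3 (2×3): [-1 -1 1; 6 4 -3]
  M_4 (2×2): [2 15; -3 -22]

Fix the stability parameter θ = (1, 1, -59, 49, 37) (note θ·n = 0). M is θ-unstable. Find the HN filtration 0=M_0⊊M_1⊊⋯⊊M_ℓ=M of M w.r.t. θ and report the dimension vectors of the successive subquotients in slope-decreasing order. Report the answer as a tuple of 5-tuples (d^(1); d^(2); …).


Via rank(M_{q-1}∘⋯∘M_p): M ≅ I[1,1], I[1,3], I[1,5], I[3,5].
μ_θ-semistable layers: μ^(1)=43; μ^(2)=1; μ^(3)=-19; μ^(4)=-59

((0, 0, 0, 2, 2); (1, 0, 0, 0, 0); (2, 2, 2, 0, 0); (0, 0, 1, 0, 0))


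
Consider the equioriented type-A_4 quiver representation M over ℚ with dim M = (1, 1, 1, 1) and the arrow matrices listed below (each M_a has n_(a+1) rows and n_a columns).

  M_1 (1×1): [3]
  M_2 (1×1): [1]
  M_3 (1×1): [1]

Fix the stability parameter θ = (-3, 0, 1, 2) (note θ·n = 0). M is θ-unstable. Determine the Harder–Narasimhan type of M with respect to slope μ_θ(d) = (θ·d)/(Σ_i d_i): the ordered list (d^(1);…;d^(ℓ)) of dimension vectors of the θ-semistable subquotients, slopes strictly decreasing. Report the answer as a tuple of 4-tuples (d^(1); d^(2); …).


Interval decomposition of M: I[1,4].
HN type (ℓ=4): μ^(1)=2; μ^(2)=1; μ^(3)=0; μ^(4)=-3

((0, 0, 0, 1); (0, 0, 1, 0); (0, 1, 0, 0); (1, 0, 0, 0))


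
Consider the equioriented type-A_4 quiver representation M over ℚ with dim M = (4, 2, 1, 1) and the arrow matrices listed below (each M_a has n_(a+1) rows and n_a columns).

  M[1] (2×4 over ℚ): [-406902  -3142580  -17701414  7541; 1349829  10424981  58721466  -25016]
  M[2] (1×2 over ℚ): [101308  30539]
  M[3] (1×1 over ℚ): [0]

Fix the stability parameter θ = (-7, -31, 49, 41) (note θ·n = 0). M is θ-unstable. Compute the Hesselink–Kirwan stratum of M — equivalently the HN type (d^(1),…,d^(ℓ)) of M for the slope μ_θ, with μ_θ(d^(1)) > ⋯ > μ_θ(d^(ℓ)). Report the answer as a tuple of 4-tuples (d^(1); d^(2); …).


Barcode: M ≅ I[1,1]^2, I[1,2], I[1,3], I[4,4]. HN layers by μ_θ (4 steps, strictly decreasing):
  μ^(1)=49; μ^(2)=41; μ^(3)=-7; μ^(4)=-19

((0, 0, 1, 0); (0, 0, 0, 1); (2, 0, 0, 0); (2, 2, 0, 0))


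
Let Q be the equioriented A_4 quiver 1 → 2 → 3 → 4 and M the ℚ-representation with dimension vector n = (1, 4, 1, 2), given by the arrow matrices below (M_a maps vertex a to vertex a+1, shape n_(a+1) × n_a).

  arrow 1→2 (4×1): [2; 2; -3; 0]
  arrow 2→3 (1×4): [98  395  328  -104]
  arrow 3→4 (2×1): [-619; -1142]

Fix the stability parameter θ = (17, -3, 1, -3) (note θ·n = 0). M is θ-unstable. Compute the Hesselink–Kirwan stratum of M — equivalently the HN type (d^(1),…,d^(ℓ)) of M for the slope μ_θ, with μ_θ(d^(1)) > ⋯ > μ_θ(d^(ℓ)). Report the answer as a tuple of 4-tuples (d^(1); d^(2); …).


Interval decomposition of M: I[1,4], I[2,2]^3, I[4,4].
HN type (ℓ=2): μ^(1)=3; μ^(2)=-3

((1, 1, 1, 1); (0, 3, 0, 1))


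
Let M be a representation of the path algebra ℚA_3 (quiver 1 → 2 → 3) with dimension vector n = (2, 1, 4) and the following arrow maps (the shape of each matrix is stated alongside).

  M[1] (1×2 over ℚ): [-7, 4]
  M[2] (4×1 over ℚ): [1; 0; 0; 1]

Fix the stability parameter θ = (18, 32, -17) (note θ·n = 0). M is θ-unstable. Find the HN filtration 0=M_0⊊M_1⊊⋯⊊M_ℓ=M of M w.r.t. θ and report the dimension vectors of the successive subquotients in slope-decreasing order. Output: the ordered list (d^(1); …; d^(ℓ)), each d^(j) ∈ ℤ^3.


Barcode: M ≅ I[1,1], I[1,3], I[3,3]^3. HN layers by μ_θ (3 steps, strictly decreasing):
  μ^(1)=18; μ^(2)=11; μ^(3)=-17

((1, 0, 0); (1, 1, 1); (0, 0, 3))


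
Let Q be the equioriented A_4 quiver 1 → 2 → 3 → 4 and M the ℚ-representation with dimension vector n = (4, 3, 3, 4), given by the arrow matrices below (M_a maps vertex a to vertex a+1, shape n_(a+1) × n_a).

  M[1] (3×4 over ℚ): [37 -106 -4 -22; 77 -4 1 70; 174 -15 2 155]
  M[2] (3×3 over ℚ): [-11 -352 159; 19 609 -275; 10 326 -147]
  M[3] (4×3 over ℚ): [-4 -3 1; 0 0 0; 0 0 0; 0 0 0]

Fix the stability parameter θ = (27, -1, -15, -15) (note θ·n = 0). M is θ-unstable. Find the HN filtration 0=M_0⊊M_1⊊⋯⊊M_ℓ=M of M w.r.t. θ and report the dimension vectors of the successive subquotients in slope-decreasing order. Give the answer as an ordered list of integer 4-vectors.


Via rank(M_{q-1}∘⋯∘M_p): M ≅ I[1,1], I[1,3]^2, I[1,4], I[4,4]^3.
μ_θ-semistable layers: μ^(1)=27; μ^(2)=11/3; μ^(3)=-1; μ^(4)=-15

((1, 0, 0, 0); (2, 2, 2, 0); (1, 1, 1, 1); (0, 0, 0, 3))


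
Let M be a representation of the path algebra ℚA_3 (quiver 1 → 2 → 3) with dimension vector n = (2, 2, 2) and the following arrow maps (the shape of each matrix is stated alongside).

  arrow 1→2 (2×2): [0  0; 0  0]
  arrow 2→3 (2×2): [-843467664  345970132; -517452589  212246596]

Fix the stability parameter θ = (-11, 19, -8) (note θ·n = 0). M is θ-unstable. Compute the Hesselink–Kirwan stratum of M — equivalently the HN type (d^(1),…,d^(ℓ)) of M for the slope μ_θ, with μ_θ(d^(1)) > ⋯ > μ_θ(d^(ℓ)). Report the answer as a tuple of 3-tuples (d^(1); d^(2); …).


Via rank(M_{q-1}∘⋯∘M_p): M ≅ I[1,1]^2, I[2,3]^2.
μ_θ-semistable layers: μ^(1)=11/2; μ^(2)=-11

((0, 2, 2); (2, 0, 0))


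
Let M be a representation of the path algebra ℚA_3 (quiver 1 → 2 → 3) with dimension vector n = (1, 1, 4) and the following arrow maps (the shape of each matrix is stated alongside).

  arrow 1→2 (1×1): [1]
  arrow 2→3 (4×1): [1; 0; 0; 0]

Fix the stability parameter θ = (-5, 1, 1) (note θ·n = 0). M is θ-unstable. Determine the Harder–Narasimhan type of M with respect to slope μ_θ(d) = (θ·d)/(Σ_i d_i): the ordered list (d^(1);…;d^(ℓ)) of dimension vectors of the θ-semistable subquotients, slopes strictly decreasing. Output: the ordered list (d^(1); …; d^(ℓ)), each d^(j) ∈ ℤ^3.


Via rank(M_{q-1}∘⋯∘M_p): M ≅ I[1,3], I[3,3]^3.
μ_θ-semistable layers: μ^(1)=1; μ^(2)=-5

((0, 1, 4); (1, 0, 0))


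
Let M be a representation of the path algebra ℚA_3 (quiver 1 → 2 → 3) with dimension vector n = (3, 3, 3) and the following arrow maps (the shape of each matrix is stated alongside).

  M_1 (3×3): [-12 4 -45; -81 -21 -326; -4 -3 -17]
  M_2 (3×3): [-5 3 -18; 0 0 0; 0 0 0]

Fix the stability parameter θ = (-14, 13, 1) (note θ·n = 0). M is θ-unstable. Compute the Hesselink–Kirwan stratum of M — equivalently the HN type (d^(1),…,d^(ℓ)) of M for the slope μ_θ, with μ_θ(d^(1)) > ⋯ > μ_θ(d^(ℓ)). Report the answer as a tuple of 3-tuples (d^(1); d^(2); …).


Interval decomposition of M: I[1,2]^2, I[1,3], I[3,3]^2.
HN type (ℓ=4): μ^(1)=13; μ^(2)=7; μ^(3)=1; μ^(4)=-14

((0, 2, 0); (0, 1, 1); (0, 0, 2); (3, 0, 0))


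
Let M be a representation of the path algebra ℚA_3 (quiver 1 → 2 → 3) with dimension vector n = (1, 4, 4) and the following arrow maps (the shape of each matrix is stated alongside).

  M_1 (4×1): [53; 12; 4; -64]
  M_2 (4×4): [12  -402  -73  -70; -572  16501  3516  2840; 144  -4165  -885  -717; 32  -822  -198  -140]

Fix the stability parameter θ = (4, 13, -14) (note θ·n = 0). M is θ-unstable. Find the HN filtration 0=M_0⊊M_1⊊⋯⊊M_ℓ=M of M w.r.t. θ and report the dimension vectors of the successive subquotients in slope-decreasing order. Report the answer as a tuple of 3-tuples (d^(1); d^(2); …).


Via rank(M_{q-1}∘⋯∘M_p): M ≅ I[1,2], I[2,3]^3, I[3,3].
μ_θ-semistable layers: μ^(1)=13; μ^(2)=4; μ^(3)=-1/2; μ^(4)=-14

((0, 1, 0); (1, 0, 0); (0, 3, 3); (0, 0, 1))


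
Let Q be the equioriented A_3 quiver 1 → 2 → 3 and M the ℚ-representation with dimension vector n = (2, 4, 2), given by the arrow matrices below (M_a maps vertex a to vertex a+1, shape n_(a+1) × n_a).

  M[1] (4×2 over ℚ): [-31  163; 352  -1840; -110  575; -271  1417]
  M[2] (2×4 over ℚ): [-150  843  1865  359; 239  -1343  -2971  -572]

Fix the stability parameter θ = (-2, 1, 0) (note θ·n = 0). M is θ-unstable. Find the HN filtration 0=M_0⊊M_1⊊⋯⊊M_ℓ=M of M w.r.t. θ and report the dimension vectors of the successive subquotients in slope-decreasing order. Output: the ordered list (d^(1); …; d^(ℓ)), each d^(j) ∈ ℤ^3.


Barcode: M ≅ I[1,2], I[1,3], I[2,2], I[2,3]. HN layers by μ_θ (3 steps, strictly decreasing):
  μ^(1)=1; μ^(2)=1/2; μ^(3)=-2

((0, 2, 0); (0, 2, 2); (2, 0, 0))


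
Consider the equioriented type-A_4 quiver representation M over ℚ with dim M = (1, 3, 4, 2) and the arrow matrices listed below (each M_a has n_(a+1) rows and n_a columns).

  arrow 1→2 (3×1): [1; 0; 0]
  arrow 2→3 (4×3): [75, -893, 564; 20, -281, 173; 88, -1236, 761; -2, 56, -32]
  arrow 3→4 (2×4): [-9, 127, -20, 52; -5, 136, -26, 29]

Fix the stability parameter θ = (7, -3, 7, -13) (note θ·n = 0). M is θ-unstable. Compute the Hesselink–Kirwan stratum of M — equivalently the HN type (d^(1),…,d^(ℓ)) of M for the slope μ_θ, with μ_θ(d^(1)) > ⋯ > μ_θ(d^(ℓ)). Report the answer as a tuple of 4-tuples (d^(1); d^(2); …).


Interval decomposition of M: I[1,4], I[2,3], I[2,4], I[3,3].
HN type (ℓ=3): μ^(1)=7; μ^(2)=-1/2; μ^(3)=-3

((0, 0, 2, 0); (1, 1, 1, 1); (0, 2, 1, 1))


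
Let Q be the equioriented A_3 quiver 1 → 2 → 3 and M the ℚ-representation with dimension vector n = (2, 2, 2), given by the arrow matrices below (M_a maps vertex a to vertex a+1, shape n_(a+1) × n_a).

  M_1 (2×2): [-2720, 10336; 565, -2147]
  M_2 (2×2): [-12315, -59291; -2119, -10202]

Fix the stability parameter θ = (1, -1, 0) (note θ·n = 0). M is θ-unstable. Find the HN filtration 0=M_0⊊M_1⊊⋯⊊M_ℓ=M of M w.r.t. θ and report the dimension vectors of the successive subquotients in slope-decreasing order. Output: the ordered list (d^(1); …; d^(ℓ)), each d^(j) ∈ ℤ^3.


Interval decomposition of M: I[1,1], I[1,3], I[2,3].
HN type (ℓ=3): μ^(1)=1; μ^(2)=0; μ^(3)=-1

((1, 0, 0); (1, 1, 2); (0, 1, 0))


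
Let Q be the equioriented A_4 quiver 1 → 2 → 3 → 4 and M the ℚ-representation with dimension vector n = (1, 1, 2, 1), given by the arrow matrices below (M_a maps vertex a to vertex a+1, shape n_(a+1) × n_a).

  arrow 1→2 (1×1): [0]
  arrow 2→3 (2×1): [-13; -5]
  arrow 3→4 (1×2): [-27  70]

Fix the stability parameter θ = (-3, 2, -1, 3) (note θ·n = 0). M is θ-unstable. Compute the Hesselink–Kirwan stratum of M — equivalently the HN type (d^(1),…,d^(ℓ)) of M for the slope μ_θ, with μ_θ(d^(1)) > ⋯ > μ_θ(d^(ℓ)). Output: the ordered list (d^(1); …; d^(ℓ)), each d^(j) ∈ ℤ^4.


Via rank(M_{q-1}∘⋯∘M_p): M ≅ I[1,1], I[2,4], I[3,3].
μ_θ-semistable layers: μ^(1)=3; μ^(2)=1/2; μ^(3)=-1; μ^(4)=-3

((0, 0, 0, 1); (0, 1, 1, 0); (0, 0, 1, 0); (1, 0, 0, 0))


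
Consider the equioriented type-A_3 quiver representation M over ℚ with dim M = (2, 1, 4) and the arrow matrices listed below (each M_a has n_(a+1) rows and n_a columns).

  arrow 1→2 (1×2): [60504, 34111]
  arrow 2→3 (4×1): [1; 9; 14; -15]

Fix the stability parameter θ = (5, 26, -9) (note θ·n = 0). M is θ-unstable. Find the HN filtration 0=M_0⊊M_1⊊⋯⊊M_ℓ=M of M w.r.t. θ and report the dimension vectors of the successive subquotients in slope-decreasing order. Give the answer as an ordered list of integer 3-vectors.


Barcode: M ≅ I[1,1], I[1,3], I[3,3]^3. HN layers by μ_θ (3 steps, strictly decreasing):
  μ^(1)=17/2; μ^(2)=5; μ^(3)=-9

((0, 1, 1); (2, 0, 0); (0, 0, 3))


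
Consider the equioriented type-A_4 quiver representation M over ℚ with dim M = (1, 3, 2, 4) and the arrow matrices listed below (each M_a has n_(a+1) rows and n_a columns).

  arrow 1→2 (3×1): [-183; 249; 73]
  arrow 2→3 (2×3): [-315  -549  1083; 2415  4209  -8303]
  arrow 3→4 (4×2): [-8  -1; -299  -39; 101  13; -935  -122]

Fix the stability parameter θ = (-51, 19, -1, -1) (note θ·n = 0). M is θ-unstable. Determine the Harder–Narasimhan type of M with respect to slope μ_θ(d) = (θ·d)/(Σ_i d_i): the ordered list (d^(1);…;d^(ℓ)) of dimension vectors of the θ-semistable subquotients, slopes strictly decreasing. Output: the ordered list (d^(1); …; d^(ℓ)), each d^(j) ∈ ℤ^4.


Barcode: M ≅ I[1,4], I[2,2]^2, I[3,4], I[4,4]^2. HN layers by μ_θ (4 steps, strictly decreasing):
  μ^(1)=19; μ^(2)=17/3; μ^(3)=-1; μ^(4)=-51

((0, 2, 0, 0); (0, 1, 1, 1); (0, 0, 1, 3); (1, 0, 0, 0))


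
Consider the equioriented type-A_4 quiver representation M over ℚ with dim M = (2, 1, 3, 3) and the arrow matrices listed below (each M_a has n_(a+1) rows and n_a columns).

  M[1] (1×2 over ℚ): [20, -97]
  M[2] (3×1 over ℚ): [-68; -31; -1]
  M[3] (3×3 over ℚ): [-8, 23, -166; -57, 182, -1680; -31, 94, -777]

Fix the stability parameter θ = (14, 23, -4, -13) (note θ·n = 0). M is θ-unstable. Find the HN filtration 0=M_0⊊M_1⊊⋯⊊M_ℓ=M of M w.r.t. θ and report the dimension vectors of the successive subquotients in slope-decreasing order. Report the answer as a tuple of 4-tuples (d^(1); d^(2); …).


Barcode: M ≅ I[1,1], I[1,4], I[3,4]^2. HN layers by μ_θ (3 steps, strictly decreasing):
  μ^(1)=14; μ^(2)=5; μ^(3)=-17/2

((1, 0, 0, 0); (1, 1, 1, 1); (0, 0, 2, 2))


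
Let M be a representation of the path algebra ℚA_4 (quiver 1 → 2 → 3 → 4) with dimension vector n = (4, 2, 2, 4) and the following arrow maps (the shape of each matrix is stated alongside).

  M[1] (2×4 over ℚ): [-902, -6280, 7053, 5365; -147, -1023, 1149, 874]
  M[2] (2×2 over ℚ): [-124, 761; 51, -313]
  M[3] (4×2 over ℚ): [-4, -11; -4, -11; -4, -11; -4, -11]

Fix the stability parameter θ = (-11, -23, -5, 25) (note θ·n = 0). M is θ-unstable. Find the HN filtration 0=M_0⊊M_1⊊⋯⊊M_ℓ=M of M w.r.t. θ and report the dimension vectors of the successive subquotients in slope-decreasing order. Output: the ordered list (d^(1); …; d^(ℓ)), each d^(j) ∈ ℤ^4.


Via rank(M_{q-1}∘⋯∘M_p): M ≅ I[1,1]^2, I[1,3], I[1,4], I[4,4]^3.
μ_θ-semistable layers: μ^(1)=25; μ^(2)=-5; μ^(3)=-11; μ^(4)=-17

((0, 0, 0, 4); (0, 0, 2, 0); (2, 0, 0, 0); (2, 2, 0, 0))


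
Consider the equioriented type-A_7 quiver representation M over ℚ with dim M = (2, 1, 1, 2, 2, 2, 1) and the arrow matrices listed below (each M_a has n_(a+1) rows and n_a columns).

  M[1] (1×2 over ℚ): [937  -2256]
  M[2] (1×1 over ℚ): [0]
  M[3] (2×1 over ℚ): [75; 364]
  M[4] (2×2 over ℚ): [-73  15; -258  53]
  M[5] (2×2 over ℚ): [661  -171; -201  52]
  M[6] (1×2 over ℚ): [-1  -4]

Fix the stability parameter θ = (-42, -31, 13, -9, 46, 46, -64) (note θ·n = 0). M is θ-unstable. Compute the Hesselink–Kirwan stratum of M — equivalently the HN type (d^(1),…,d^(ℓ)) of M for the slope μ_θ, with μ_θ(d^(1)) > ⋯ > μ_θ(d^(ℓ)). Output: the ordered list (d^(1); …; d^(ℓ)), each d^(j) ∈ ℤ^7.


Via rank(M_{q-1}∘⋯∘M_p): M ≅ I[1,1], I[1,2], I[3,7], I[4,6].
μ_θ-semistable layers: μ^(1)=46; μ^(2)=28/3; μ^(3)=2; μ^(4)=-9; μ^(5)=-31; μ^(6)=-42

((0, 0, 0, 0, 1, 1, 0); (0, 0, 0, 0, 1, 1, 1); (0, 0, 1, 1, 0, 0, 0); (0, 0, 0, 1, 0, 0, 0); (0, 1, 0, 0, 0, 0, 0); (2, 0, 0, 0, 0, 0, 0))


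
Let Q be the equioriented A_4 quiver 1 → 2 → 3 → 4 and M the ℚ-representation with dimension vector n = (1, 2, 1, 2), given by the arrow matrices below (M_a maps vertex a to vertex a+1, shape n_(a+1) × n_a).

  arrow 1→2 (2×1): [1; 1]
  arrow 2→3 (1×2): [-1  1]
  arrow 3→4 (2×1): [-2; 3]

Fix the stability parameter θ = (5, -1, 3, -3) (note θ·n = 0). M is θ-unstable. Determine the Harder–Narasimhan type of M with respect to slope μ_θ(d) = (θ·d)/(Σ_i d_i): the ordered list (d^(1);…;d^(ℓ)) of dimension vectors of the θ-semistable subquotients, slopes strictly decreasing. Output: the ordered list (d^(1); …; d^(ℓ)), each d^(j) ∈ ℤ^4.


Via rank(M_{q-1}∘⋯∘M_p): M ≅ I[1,2], I[2,4], I[4,4].
μ_θ-semistable layers: μ^(1)=2; μ^(2)=0; μ^(3)=-1; μ^(4)=-3

((1, 1, 0, 0); (0, 0, 1, 1); (0, 1, 0, 0); (0, 0, 0, 1))


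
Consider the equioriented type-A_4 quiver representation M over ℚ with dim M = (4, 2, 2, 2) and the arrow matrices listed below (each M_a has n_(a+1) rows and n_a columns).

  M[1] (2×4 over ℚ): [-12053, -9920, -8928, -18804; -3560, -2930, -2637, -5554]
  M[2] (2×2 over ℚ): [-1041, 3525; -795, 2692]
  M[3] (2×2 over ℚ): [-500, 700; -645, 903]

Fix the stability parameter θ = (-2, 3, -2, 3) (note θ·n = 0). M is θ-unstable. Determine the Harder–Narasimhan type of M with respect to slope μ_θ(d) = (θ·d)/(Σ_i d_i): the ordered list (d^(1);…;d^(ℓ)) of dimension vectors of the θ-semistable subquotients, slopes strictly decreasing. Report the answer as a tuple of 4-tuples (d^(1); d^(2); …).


Barcode: M ≅ I[1,1]^2, I[1,3], I[1,4], I[4,4]. HN layers by μ_θ (3 steps, strictly decreasing):
  μ^(1)=3; μ^(2)=1/2; μ^(3)=-2

((0, 0, 0, 2); (0, 2, 2, 0); (4, 0, 0, 0))


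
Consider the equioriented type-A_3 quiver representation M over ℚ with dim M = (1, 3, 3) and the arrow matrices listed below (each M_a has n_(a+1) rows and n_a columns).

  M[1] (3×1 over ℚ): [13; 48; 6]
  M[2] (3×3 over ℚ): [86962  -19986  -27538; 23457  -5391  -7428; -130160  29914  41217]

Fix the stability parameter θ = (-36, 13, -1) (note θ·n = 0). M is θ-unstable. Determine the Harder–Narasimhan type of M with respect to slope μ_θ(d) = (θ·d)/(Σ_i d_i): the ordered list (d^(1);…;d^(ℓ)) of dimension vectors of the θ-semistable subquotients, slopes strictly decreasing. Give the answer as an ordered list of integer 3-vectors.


Barcode: M ≅ I[1,3], I[2,2], I[2,3], I[3,3]. HN layers by μ_θ (4 steps, strictly decreasing):
  μ^(1)=13; μ^(2)=6; μ^(3)=-1; μ^(4)=-36

((0, 1, 0); (0, 2, 2); (0, 0, 1); (1, 0, 0))


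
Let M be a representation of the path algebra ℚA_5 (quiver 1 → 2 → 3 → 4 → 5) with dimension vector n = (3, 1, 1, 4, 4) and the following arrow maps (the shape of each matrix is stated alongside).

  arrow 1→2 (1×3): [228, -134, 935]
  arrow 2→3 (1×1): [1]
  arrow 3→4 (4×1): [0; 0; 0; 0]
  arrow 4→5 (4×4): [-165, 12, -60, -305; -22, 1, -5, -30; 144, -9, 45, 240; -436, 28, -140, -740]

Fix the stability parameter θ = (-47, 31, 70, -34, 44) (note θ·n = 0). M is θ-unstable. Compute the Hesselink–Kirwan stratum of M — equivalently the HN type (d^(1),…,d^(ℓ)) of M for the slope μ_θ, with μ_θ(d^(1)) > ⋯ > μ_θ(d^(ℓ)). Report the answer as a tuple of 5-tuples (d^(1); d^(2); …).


Barcode: M ≅ I[1,1]^2, I[1,3], I[4,4]^2, I[4,5]^2, I[5,5]^2. HN layers by μ_θ (5 steps, strictly decreasing):
  μ^(1)=70; μ^(2)=44; μ^(3)=31; μ^(4)=-34; μ^(5)=-47

((0, 0, 1, 0, 0); (0, 0, 0, 0, 4); (0, 1, 0, 0, 0); (0, 0, 0, 4, 0); (3, 0, 0, 0, 0))


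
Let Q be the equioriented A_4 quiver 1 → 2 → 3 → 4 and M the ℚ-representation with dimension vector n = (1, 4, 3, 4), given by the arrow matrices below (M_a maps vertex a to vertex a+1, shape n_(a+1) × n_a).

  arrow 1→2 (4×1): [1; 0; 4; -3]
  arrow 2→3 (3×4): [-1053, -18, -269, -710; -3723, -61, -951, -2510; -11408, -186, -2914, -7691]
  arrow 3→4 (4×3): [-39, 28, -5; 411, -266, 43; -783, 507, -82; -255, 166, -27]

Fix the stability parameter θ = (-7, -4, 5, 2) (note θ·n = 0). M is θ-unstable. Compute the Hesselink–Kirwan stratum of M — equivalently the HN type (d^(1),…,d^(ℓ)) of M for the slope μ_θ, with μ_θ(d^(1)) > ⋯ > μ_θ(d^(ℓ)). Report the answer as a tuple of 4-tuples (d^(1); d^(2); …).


Barcode: M ≅ I[1,3], I[2,2], I[2,4]^2, I[4,4]^2. HN layers by μ_θ (5 steps, strictly decreasing):
  μ^(1)=5; μ^(2)=7/2; μ^(3)=2; μ^(4)=-4; μ^(5)=-7

((0, 0, 1, 0); (0, 0, 2, 2); (0, 0, 0, 2); (0, 4, 0, 0); (1, 0, 0, 0))


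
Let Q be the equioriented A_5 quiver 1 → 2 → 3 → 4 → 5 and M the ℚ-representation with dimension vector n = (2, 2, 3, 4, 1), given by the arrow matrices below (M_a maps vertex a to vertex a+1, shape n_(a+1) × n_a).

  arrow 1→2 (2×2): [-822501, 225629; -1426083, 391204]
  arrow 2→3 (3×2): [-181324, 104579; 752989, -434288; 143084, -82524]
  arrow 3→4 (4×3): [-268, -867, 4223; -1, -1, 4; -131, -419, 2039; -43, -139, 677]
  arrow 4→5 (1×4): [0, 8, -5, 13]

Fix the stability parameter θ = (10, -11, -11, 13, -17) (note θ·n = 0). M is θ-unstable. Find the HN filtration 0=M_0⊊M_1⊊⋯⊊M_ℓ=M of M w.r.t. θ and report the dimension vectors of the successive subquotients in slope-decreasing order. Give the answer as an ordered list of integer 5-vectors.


Via rank(M_{q-1}∘⋯∘M_p): M ≅ I[1,4]^2, I[3,5], I[4,4].
μ_θ-semistable layers: μ^(1)=13; μ^(2)=-2; μ^(3)=-4; μ^(4)=-11

((0, 0, 0, 3, 0); (0, 0, 0, 1, 1); (2, 2, 2, 0, 0); (0, 0, 1, 0, 0))


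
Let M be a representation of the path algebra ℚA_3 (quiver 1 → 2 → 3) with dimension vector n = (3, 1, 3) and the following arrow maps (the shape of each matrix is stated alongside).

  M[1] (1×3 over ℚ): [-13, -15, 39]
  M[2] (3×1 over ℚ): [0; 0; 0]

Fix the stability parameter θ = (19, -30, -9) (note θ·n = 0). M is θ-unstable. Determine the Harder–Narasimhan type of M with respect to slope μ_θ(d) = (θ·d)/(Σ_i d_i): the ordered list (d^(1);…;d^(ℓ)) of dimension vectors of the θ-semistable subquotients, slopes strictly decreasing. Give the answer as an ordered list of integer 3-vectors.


Interval decomposition of M: I[1,1]^2, I[1,2], I[3,3]^3.
HN type (ℓ=3): μ^(1)=19; μ^(2)=-11/2; μ^(3)=-9

((2, 0, 0); (1, 1, 0); (0, 0, 3))


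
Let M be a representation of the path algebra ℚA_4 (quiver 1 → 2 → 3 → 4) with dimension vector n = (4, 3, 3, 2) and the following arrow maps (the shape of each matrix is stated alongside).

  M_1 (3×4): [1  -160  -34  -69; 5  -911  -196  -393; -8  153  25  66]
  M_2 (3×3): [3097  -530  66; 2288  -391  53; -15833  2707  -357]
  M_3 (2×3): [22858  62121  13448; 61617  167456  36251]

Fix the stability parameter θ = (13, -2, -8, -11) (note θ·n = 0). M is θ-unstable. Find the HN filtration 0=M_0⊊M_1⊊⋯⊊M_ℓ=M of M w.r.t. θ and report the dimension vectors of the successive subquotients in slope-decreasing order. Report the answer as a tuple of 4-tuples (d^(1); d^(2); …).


Via rank(M_{q-1}∘⋯∘M_p): M ≅ I[1,1], I[1,2], I[1,3], I[1,4], I[3,4].
μ_θ-semistable layers: μ^(1)=13; μ^(2)=11/2; μ^(3)=1; μ^(4)=-2; μ^(5)=-19/2

((1, 0, 0, 0); (1, 1, 0, 0); (1, 1, 1, 0); (1, 1, 1, 1); (0, 0, 1, 1))


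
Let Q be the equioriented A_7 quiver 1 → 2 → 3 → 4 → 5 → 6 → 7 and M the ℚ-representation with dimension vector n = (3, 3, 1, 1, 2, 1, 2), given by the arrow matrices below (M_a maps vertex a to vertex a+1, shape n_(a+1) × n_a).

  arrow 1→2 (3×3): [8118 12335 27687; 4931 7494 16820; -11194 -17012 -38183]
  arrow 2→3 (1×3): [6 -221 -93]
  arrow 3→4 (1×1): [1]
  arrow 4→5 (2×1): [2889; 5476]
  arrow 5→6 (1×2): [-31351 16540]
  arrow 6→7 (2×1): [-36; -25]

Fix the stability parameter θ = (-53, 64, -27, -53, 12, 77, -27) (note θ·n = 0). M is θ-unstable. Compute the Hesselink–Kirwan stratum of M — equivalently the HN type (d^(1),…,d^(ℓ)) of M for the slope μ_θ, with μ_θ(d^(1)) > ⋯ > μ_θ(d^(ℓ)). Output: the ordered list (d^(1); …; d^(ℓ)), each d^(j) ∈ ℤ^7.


Interval decomposition of M: I[1,2]^2, I[1,7], I[5,5], I[7,7].
HN type (ℓ=6): μ^(1)=64; μ^(2)=25; μ^(3)=12; μ^(4)=-16/3; μ^(5)=-27; μ^(6)=-53

((0, 2, 0, 0, 0, 0, 0); (0, 0, 0, 0, 0, 1, 1); (0, 0, 0, 0, 2, 0, 0); (0, 1, 1, 1, 0, 0, 0); (0, 0, 0, 0, 0, 0, 1); (3, 0, 0, 0, 0, 0, 0))


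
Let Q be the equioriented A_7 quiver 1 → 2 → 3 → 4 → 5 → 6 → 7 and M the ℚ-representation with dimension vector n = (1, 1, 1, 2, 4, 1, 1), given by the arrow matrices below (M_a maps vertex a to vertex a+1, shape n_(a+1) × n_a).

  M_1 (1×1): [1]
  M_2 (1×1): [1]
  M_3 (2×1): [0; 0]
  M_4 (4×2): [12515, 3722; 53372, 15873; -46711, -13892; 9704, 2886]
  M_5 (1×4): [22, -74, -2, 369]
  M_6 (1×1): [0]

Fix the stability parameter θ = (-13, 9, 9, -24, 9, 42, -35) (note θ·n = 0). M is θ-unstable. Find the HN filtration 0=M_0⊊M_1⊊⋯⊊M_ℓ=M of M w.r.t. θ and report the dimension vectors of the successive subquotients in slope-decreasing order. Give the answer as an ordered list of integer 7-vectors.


Barcode: M ≅ I[1,3], I[4,5]^2, I[5,5], I[5,6], I[7,7]. HN layers by μ_θ (5 steps, strictly decreasing):
  μ^(1)=42; μ^(2)=9; μ^(3)=-13; μ^(4)=-24; μ^(5)=-35

((0, 0, 0, 0, 0, 1, 0); (0, 1, 1, 0, 4, 0, 0); (1, 0, 0, 0, 0, 0, 0); (0, 0, 0, 2, 0, 0, 0); (0, 0, 0, 0, 0, 0, 1))


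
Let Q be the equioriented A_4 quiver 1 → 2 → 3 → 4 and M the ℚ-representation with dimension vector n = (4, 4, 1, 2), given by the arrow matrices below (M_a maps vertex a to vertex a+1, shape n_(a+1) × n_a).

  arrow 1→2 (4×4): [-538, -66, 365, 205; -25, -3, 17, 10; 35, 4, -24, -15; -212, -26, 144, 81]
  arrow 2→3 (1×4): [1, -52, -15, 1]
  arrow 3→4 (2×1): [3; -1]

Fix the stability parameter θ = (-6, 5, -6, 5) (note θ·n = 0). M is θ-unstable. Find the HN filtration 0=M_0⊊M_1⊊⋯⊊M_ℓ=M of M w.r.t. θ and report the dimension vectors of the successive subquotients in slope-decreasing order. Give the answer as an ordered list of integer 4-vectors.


Interval decomposition of M: I[1,2]^3, I[1,4], I[4,4].
HN type (ℓ=3): μ^(1)=5; μ^(2)=-1/2; μ^(3)=-6

((0, 3, 0, 2); (0, 1, 1, 0); (4, 0, 0, 0))


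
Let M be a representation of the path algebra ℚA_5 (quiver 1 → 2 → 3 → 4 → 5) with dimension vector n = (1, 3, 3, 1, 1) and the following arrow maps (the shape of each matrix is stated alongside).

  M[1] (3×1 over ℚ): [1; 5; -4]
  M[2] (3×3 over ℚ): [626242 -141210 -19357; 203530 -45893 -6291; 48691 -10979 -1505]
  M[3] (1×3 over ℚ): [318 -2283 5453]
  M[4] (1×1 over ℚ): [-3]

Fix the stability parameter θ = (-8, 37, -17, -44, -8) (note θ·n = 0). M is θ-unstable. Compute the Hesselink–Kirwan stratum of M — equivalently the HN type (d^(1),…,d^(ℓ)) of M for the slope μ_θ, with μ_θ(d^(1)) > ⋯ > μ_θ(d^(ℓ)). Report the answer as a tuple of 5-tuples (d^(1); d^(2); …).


Via rank(M_{q-1}∘⋯∘M_p): M ≅ I[1,5], I[2,3]^2.
μ_θ-semistable layers: μ^(1)=10; μ^(2)=-8

((0, 2, 2, 0, 0); (1, 1, 1, 1, 1))


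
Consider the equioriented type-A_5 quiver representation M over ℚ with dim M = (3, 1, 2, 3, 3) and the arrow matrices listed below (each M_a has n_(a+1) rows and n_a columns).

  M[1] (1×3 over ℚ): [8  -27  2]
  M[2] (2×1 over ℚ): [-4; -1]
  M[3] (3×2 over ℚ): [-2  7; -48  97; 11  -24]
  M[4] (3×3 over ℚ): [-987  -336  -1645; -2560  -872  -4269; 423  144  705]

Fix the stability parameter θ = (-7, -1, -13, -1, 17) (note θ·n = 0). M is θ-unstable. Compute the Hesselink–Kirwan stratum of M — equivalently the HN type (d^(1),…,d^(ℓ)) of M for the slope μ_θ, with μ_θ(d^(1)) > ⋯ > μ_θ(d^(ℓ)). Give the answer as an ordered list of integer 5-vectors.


Interval decomposition of M: I[1,1]^2, I[1,5], I[3,5], I[4,4], I[5,5].
HN type (ℓ=4): μ^(1)=17; μ^(2)=-1; μ^(3)=-7; μ^(4)=-13

((0, 0, 0, 0, 3); (0, 0, 0, 3, 0); (3, 1, 1, 0, 0); (0, 0, 1, 0, 0))
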